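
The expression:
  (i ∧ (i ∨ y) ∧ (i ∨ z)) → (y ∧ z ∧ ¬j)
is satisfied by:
  {z: True, y: True, j: False, i: False}
  {z: True, y: False, j: False, i: False}
  {y: True, z: False, j: False, i: False}
  {z: False, y: False, j: False, i: False}
  {z: True, j: True, y: True, i: False}
  {z: True, j: True, y: False, i: False}
  {j: True, y: True, z: False, i: False}
  {j: True, y: False, z: False, i: False}
  {i: True, z: True, j: False, y: True}


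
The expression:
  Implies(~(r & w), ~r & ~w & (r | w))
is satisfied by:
  {r: True, w: True}


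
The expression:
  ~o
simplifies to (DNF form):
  ~o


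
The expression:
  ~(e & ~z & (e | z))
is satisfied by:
  {z: True, e: False}
  {e: False, z: False}
  {e: True, z: True}


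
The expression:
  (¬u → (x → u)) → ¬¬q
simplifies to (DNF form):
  q ∨ (x ∧ ¬u)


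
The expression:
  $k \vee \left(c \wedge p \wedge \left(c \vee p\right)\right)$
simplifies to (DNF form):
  $k \vee \left(c \wedge p\right)$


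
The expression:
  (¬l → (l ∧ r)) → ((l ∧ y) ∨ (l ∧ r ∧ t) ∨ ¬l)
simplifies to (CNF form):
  (r ∨ y ∨ ¬l) ∧ (t ∨ y ∨ ¬l)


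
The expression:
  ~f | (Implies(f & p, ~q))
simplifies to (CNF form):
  ~f | ~p | ~q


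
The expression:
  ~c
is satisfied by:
  {c: False}


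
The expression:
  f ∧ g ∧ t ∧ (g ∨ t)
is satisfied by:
  {t: True, g: True, f: True}


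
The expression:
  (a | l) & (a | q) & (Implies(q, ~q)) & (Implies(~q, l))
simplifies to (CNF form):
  a & l & ~q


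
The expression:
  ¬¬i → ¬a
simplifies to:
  ¬a ∨ ¬i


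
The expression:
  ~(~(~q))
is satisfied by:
  {q: False}


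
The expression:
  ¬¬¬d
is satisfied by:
  {d: False}


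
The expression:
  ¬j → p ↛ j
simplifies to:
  j ∨ p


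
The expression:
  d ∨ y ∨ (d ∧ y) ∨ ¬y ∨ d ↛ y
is always true.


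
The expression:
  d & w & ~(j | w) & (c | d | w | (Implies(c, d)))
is never true.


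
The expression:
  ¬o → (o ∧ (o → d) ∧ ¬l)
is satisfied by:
  {o: True}


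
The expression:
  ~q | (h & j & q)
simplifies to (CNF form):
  (h | ~q) & (j | ~q)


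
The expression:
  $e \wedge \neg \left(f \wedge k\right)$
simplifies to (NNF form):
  $e \wedge \left(\neg f \vee \neg k\right)$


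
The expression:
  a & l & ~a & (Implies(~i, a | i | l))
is never true.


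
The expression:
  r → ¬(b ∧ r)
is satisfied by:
  {b: False, r: False}
  {r: True, b: False}
  {b: True, r: False}


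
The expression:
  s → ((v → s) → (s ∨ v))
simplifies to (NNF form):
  True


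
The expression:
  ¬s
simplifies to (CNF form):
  ¬s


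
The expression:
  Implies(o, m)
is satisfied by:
  {m: True, o: False}
  {o: False, m: False}
  {o: True, m: True}


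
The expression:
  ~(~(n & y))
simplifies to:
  n & y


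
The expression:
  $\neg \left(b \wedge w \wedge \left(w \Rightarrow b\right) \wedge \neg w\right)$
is always true.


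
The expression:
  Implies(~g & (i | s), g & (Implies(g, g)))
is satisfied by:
  {g: True, s: False, i: False}
  {i: True, g: True, s: False}
  {g: True, s: True, i: False}
  {i: True, g: True, s: True}
  {i: False, s: False, g: False}


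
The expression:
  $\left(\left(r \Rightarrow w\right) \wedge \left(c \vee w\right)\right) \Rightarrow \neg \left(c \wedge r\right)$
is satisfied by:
  {w: False, c: False, r: False}
  {r: True, w: False, c: False}
  {c: True, w: False, r: False}
  {r: True, c: True, w: False}
  {w: True, r: False, c: False}
  {r: True, w: True, c: False}
  {c: True, w: True, r: False}


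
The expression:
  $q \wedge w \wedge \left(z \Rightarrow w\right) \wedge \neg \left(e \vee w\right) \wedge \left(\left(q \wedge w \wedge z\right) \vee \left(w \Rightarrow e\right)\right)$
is never true.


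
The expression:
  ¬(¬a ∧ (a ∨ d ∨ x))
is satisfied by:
  {a: True, x: False, d: False}
  {a: True, d: True, x: False}
  {a: True, x: True, d: False}
  {a: True, d: True, x: True}
  {d: False, x: False, a: False}


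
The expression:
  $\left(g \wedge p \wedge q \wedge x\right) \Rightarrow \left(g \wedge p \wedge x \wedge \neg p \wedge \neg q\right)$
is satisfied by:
  {p: False, q: False, x: False, g: False}
  {g: True, p: False, q: False, x: False}
  {x: True, p: False, q: False, g: False}
  {g: True, x: True, p: False, q: False}
  {q: True, g: False, p: False, x: False}
  {g: True, q: True, p: False, x: False}
  {x: True, q: True, g: False, p: False}
  {g: True, x: True, q: True, p: False}
  {p: True, x: False, q: False, g: False}
  {g: True, p: True, x: False, q: False}
  {x: True, p: True, g: False, q: False}
  {g: True, x: True, p: True, q: False}
  {q: True, p: True, x: False, g: False}
  {g: True, q: True, p: True, x: False}
  {x: True, q: True, p: True, g: False}


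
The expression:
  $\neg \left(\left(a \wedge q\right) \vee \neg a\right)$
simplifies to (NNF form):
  $a \wedge \neg q$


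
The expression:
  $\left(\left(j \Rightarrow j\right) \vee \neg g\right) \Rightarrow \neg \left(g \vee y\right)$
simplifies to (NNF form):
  $\neg g \wedge \neg y$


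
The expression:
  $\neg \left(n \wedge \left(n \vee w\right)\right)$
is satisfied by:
  {n: False}


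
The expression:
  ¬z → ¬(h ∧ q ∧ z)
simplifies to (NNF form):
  True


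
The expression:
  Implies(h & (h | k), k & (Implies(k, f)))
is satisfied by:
  {k: True, f: True, h: False}
  {k: True, f: False, h: False}
  {f: True, k: False, h: False}
  {k: False, f: False, h: False}
  {k: True, h: True, f: True}


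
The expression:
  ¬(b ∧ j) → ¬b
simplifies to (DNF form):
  j ∨ ¬b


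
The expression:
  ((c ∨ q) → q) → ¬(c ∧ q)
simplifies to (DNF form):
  ¬c ∨ ¬q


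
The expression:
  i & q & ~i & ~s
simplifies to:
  False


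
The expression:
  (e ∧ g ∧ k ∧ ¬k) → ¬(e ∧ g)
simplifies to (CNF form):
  True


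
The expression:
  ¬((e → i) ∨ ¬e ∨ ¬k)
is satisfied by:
  {e: True, k: True, i: False}


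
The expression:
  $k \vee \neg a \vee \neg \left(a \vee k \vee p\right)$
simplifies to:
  $k \vee \neg a$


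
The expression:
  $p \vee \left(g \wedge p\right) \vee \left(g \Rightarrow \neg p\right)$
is always true.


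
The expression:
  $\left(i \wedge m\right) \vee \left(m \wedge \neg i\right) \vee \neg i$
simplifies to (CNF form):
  $m \vee \neg i$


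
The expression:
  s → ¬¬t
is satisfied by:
  {t: True, s: False}
  {s: False, t: False}
  {s: True, t: True}


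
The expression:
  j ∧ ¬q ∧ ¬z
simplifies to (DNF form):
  j ∧ ¬q ∧ ¬z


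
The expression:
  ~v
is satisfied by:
  {v: False}


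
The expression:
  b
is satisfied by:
  {b: True}


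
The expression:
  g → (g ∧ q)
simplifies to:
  q ∨ ¬g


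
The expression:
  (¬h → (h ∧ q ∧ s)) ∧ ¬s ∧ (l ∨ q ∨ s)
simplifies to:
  h ∧ ¬s ∧ (l ∨ q)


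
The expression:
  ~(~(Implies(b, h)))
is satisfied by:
  {h: True, b: False}
  {b: False, h: False}
  {b: True, h: True}


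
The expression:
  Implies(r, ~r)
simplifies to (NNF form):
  ~r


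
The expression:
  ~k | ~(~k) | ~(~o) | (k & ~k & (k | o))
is always true.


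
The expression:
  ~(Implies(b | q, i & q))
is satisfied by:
  {b: True, i: False, q: False}
  {q: True, b: True, i: False}
  {q: True, i: False, b: False}
  {b: True, i: True, q: False}


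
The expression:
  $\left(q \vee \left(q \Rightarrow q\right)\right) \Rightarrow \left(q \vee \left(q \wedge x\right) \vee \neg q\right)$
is always true.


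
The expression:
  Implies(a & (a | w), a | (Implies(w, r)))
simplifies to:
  True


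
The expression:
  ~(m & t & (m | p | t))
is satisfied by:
  {m: False, t: False}
  {t: True, m: False}
  {m: True, t: False}


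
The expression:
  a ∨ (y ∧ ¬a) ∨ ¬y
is always true.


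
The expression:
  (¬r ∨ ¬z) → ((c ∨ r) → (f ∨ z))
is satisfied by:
  {z: True, f: True, c: False, r: False}
  {r: True, z: True, f: True, c: False}
  {z: True, f: True, c: True, r: False}
  {r: True, z: True, f: True, c: True}
  {z: True, c: False, f: False, r: False}
  {z: True, r: True, c: False, f: False}
  {z: True, c: True, f: False, r: False}
  {z: True, r: True, c: True, f: False}
  {f: True, r: False, c: False, z: False}
  {r: True, f: True, c: False, z: False}
  {f: True, c: True, r: False, z: False}
  {r: True, f: True, c: True, z: False}
  {r: False, c: False, f: False, z: False}


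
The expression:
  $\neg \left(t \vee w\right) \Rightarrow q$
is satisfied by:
  {t: True, q: True, w: True}
  {t: True, q: True, w: False}
  {t: True, w: True, q: False}
  {t: True, w: False, q: False}
  {q: True, w: True, t: False}
  {q: True, w: False, t: False}
  {w: True, q: False, t: False}


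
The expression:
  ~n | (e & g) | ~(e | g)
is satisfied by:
  {g: False, n: False, e: False}
  {e: True, g: False, n: False}
  {g: True, e: False, n: False}
  {e: True, g: True, n: False}
  {n: True, e: False, g: False}
  {n: True, e: True, g: True}


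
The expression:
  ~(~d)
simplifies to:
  d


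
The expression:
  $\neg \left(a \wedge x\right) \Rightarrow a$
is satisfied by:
  {a: True}


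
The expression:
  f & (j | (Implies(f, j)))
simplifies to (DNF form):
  f & j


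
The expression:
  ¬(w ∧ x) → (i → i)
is always true.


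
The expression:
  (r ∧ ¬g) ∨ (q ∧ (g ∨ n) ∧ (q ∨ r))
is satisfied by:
  {q: True, r: True, n: True, g: False}
  {q: True, r: True, n: False, g: False}
  {q: True, n: True, r: False, g: False}
  {q: True, g: True, r: True, n: True}
  {q: True, g: True, r: True, n: False}
  {q: True, g: True, r: False, n: True}
  {q: True, g: True, r: False, n: False}
  {r: True, n: True, q: False, g: False}
  {r: True, q: False, n: False, g: False}


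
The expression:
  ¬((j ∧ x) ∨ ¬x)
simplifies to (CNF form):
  x ∧ ¬j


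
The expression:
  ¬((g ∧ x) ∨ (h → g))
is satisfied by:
  {h: True, g: False}


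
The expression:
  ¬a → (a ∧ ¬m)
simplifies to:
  a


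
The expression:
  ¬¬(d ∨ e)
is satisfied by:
  {d: True, e: True}
  {d: True, e: False}
  {e: True, d: False}


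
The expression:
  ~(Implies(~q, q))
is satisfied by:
  {q: False}


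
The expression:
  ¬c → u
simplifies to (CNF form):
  c ∨ u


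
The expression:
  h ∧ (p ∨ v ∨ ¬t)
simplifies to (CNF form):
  h ∧ (p ∨ v ∨ ¬t)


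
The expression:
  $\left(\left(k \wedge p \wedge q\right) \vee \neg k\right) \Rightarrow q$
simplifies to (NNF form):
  $k \vee q$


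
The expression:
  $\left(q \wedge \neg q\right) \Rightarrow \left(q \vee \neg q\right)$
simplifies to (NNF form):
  $\text{True}$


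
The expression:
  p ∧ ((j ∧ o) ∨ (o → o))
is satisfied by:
  {p: True}


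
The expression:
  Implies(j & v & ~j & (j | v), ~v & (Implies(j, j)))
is always true.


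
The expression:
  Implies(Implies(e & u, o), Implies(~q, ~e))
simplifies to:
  q | ~e | (u & ~o)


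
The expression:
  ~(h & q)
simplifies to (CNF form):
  ~h | ~q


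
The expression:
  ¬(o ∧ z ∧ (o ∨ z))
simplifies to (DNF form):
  ¬o ∨ ¬z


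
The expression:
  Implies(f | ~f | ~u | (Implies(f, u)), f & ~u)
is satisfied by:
  {f: True, u: False}


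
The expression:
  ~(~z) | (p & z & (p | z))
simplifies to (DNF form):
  z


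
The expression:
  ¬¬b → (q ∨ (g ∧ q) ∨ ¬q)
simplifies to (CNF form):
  True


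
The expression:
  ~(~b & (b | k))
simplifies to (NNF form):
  b | ~k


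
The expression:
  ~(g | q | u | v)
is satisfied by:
  {q: False, u: False, v: False, g: False}


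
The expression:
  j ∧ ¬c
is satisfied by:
  {j: True, c: False}


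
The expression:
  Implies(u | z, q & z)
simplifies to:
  (q & z) | (~u & ~z)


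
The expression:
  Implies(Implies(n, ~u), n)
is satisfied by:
  {n: True}


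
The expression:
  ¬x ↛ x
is always true.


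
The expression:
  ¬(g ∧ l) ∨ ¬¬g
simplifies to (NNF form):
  True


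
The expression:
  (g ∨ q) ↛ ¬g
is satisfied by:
  {g: True}


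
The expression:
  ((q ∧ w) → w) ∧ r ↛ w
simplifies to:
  r ∧ ¬w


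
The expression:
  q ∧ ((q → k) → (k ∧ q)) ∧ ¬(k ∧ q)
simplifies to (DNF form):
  q ∧ ¬k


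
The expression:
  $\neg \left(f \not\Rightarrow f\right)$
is always true.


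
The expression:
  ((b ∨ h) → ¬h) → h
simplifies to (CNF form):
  h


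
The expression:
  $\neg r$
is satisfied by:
  {r: False}


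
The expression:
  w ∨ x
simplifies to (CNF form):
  w ∨ x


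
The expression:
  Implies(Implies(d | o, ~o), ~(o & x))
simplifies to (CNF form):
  True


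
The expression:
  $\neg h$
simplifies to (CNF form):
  $\neg h$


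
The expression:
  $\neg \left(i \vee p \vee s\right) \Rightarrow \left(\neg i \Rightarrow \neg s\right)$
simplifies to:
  $\text{True}$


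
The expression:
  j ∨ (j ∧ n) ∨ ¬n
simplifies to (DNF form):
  j ∨ ¬n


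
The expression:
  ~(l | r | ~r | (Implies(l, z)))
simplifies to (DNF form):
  False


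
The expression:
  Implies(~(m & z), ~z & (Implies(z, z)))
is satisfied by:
  {m: True, z: False}
  {z: False, m: False}
  {z: True, m: True}


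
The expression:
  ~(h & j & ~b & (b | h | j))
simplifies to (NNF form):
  b | ~h | ~j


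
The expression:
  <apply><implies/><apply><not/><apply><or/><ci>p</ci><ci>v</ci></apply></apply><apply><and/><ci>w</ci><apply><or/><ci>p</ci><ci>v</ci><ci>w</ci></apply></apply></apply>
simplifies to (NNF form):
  <apply><or/><ci>p</ci><ci>v</ci><ci>w</ci></apply>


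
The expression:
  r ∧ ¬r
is never true.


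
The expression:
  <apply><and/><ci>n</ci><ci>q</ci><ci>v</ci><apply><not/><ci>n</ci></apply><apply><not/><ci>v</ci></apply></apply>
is never true.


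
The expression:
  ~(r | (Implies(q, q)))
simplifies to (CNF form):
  False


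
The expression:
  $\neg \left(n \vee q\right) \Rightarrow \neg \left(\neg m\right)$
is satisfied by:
  {n: True, q: True, m: True}
  {n: True, q: True, m: False}
  {n: True, m: True, q: False}
  {n: True, m: False, q: False}
  {q: True, m: True, n: False}
  {q: True, m: False, n: False}
  {m: True, q: False, n: False}


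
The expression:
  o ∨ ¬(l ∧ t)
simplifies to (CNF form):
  o ∨ ¬l ∨ ¬t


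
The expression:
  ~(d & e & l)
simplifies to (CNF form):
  ~d | ~e | ~l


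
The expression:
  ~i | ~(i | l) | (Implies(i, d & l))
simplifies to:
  ~i | (d & l)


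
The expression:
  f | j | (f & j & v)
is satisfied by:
  {f: True, j: True}
  {f: True, j: False}
  {j: True, f: False}


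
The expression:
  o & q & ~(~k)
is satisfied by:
  {o: True, q: True, k: True}


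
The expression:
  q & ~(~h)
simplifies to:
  h & q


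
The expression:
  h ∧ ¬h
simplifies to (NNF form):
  False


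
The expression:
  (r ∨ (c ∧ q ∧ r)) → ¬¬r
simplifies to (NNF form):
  True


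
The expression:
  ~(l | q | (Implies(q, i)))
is never true.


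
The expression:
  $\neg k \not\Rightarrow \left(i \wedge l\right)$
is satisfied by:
  {l: False, k: False, i: False}
  {i: True, l: False, k: False}
  {l: True, i: False, k: False}


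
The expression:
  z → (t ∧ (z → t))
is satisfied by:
  {t: True, z: False}
  {z: False, t: False}
  {z: True, t: True}


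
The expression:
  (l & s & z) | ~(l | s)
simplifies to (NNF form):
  (l | ~s) & (s | ~l) & (z | ~s)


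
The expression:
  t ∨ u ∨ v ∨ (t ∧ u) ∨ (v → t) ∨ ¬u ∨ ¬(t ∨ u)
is always true.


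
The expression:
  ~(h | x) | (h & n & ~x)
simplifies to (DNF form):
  (n & ~x) | (~h & ~x)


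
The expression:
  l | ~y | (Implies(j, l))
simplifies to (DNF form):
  l | ~j | ~y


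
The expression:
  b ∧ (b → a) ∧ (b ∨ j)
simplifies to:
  a ∧ b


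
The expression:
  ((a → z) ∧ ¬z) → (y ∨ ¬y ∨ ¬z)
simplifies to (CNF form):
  True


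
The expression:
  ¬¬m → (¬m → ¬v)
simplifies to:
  True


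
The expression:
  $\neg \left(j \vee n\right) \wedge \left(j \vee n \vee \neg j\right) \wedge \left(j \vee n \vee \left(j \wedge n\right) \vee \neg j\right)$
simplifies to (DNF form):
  $\neg j \wedge \neg n$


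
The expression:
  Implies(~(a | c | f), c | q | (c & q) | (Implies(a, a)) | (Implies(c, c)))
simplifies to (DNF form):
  True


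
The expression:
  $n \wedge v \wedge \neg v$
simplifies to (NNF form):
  $\text{False}$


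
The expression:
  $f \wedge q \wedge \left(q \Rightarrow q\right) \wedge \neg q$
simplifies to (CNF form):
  $\text{False}$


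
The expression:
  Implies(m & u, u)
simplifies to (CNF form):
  True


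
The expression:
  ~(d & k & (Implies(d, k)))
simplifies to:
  ~d | ~k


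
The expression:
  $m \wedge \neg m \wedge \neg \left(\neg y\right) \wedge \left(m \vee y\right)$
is never true.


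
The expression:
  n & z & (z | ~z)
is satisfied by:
  {z: True, n: True}


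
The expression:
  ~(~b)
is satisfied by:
  {b: True}


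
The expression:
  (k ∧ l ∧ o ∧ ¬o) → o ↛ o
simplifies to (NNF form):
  True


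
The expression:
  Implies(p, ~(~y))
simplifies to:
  y | ~p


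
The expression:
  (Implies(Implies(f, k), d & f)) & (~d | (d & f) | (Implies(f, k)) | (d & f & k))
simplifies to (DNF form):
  (d & f) | (f & ~k)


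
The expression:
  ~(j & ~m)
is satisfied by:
  {m: True, j: False}
  {j: False, m: False}
  {j: True, m: True}


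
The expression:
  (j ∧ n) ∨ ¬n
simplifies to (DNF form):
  j ∨ ¬n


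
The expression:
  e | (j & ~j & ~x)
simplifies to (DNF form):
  e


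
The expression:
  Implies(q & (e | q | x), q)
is always true.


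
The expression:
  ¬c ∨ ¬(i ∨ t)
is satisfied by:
  {t: False, c: False, i: False}
  {i: True, t: False, c: False}
  {t: True, i: False, c: False}
  {i: True, t: True, c: False}
  {c: True, i: False, t: False}


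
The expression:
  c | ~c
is always true.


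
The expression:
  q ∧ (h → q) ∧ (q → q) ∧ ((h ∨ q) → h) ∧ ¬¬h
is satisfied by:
  {h: True, q: True}


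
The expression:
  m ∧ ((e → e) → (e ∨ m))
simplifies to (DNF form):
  m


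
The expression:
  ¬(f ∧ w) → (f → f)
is always true.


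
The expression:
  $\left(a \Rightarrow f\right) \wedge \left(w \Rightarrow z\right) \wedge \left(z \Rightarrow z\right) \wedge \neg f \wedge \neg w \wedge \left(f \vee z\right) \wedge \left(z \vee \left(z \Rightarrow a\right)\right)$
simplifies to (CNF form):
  $z \wedge \neg a \wedge \neg f \wedge \neg w$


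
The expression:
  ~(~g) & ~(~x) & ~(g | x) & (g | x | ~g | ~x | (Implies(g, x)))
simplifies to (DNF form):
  False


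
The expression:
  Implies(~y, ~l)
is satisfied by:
  {y: True, l: False}
  {l: False, y: False}
  {l: True, y: True}


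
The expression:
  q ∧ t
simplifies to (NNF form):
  q ∧ t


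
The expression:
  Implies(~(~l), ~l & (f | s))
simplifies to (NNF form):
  ~l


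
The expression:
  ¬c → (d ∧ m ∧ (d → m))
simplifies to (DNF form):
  c ∨ (d ∧ m)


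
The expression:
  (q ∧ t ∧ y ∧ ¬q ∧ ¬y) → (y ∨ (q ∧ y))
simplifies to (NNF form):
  True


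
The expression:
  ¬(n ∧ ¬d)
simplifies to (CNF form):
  d ∨ ¬n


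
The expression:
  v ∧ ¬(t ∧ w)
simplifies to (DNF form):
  (v ∧ ¬t) ∨ (v ∧ ¬w)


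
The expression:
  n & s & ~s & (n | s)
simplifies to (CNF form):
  False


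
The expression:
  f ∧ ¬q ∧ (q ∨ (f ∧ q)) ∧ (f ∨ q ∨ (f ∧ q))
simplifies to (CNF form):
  False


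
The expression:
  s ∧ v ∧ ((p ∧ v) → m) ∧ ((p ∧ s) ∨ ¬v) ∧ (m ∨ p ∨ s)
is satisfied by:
  {m: True, p: True, s: True, v: True}


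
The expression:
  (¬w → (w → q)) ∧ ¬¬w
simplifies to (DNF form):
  w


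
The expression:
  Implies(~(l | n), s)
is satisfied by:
  {n: True, l: True, s: True}
  {n: True, l: True, s: False}
  {n: True, s: True, l: False}
  {n: True, s: False, l: False}
  {l: True, s: True, n: False}
  {l: True, s: False, n: False}
  {s: True, l: False, n: False}


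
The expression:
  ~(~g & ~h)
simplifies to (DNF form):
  g | h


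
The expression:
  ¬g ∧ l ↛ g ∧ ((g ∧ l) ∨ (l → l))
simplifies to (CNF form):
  l ∧ ¬g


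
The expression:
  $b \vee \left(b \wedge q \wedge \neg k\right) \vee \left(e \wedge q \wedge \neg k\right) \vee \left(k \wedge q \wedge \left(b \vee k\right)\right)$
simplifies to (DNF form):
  $b \vee \left(e \wedge q\right) \vee \left(k \wedge q\right)$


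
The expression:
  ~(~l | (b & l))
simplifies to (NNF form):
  l & ~b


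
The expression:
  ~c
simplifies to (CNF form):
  ~c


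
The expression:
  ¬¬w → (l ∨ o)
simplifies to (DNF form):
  l ∨ o ∨ ¬w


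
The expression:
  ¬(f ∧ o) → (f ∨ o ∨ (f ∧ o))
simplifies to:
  f ∨ o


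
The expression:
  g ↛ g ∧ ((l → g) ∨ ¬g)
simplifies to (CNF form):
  False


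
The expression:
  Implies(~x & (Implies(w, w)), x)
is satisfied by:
  {x: True}


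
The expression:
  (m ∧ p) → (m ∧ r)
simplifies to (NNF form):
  r ∨ ¬m ∨ ¬p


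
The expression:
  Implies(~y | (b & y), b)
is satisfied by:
  {y: True, b: True}
  {y: True, b: False}
  {b: True, y: False}


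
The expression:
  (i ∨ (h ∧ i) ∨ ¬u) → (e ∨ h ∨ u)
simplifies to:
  e ∨ h ∨ u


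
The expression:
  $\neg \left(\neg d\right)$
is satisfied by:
  {d: True}


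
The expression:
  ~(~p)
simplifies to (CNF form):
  p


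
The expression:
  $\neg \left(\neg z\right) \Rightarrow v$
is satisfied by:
  {v: True, z: False}
  {z: False, v: False}
  {z: True, v: True}


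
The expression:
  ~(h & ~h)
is always true.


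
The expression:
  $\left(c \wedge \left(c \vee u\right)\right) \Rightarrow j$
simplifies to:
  $j \vee \neg c$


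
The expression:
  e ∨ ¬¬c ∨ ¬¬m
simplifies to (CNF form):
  c ∨ e ∨ m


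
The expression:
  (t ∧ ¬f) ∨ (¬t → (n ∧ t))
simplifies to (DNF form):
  t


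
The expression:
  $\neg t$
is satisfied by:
  {t: False}


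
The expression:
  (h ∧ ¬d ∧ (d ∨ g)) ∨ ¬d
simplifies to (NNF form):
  ¬d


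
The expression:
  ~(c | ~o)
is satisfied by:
  {o: True, c: False}


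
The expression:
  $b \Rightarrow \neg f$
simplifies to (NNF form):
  $\neg b \vee \neg f$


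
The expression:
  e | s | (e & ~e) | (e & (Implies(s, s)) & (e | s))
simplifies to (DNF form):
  e | s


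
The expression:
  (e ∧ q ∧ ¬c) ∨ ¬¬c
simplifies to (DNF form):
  c ∨ (e ∧ q)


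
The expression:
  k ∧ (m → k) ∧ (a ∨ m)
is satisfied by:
  {a: True, m: True, k: True}
  {a: True, k: True, m: False}
  {m: True, k: True, a: False}


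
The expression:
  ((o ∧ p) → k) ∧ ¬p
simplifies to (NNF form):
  ¬p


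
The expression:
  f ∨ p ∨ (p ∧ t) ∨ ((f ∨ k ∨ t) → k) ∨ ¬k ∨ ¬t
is always true.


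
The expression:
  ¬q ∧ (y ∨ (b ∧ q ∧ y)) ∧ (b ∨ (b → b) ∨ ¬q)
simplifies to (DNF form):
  y ∧ ¬q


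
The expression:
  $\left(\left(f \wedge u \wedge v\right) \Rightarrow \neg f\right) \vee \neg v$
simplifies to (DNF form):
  $\neg f \vee \neg u \vee \neg v$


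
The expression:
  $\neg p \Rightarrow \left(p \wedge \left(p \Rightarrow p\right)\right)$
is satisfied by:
  {p: True}


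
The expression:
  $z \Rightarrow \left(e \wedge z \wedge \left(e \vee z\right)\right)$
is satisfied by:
  {e: True, z: False}
  {z: False, e: False}
  {z: True, e: True}


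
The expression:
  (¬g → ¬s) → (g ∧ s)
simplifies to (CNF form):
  s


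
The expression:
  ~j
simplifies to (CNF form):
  ~j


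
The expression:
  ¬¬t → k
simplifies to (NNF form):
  k ∨ ¬t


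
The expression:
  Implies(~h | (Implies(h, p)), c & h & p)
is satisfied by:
  {h: True, c: True, p: False}
  {h: True, p: False, c: False}
  {h: True, c: True, p: True}


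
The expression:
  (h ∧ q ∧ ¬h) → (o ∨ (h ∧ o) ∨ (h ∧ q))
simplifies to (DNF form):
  True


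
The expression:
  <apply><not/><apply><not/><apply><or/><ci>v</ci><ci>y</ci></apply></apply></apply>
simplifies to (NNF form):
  <apply><or/><ci>v</ci><ci>y</ci></apply>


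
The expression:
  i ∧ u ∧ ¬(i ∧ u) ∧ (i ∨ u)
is never true.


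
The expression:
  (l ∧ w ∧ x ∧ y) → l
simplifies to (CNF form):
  True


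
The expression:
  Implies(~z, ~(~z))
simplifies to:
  z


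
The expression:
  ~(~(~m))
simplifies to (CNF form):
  ~m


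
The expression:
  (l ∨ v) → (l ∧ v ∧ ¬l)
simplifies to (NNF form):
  ¬l ∧ ¬v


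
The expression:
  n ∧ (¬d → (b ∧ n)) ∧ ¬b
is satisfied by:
  {d: True, n: True, b: False}


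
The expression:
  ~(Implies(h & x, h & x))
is never true.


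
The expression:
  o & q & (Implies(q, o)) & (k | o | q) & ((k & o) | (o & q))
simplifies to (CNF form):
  o & q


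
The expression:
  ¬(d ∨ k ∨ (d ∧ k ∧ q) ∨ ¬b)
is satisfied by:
  {b: True, d: False, k: False}


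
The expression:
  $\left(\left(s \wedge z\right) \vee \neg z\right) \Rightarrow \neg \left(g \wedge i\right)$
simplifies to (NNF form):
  $\left(z \wedge \neg s\right) \vee \neg g \vee \neg i$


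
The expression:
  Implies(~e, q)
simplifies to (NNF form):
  e | q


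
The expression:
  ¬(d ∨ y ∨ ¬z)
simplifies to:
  z ∧ ¬d ∧ ¬y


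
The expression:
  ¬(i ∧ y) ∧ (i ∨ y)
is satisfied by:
  {i: True, y: False}
  {y: True, i: False}


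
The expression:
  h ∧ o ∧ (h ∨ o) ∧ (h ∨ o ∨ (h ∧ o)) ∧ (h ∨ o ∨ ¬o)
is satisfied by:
  {h: True, o: True}


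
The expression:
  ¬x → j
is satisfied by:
  {x: True, j: True}
  {x: True, j: False}
  {j: True, x: False}


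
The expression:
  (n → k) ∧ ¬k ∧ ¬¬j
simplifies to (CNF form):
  j ∧ ¬k ∧ ¬n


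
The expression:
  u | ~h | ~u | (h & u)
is always true.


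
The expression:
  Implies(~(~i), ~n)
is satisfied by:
  {n: False, i: False}
  {i: True, n: False}
  {n: True, i: False}


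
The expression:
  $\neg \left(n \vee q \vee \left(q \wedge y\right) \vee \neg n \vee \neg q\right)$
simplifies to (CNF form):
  $\text{False}$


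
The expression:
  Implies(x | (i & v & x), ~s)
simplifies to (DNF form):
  ~s | ~x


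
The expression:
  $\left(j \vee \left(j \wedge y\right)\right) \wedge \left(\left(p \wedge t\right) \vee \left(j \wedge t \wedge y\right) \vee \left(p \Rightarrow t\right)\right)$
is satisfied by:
  {t: True, j: True, p: False}
  {j: True, p: False, t: False}
  {t: True, p: True, j: True}


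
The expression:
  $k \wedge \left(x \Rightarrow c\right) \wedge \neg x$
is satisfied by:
  {k: True, x: False}


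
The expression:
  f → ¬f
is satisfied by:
  {f: False}


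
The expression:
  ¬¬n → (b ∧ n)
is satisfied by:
  {b: True, n: False}
  {n: False, b: False}
  {n: True, b: True}


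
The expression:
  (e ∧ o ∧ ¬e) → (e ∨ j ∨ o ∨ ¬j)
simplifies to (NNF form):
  True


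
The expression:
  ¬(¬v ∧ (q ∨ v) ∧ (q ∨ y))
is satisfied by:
  {v: True, q: False}
  {q: False, v: False}
  {q: True, v: True}


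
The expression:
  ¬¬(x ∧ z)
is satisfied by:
  {z: True, x: True}


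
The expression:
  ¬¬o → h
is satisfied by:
  {h: True, o: False}
  {o: False, h: False}
  {o: True, h: True}


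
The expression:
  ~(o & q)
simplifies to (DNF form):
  ~o | ~q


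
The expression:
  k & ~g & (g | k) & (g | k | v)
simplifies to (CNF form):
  k & ~g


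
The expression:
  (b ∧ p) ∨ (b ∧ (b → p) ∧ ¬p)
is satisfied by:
  {p: True, b: True}


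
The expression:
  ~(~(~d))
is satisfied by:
  {d: False}


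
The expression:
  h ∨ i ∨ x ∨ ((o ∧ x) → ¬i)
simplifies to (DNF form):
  True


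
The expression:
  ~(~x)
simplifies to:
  x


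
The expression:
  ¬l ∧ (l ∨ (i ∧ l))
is never true.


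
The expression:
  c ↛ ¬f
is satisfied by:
  {c: True, f: True}


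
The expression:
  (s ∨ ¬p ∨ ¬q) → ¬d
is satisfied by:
  {p: True, q: True, d: False, s: False}
  {p: True, q: False, d: False, s: False}
  {q: True, s: False, p: False, d: False}
  {s: False, q: False, p: False, d: False}
  {s: True, p: True, q: True, d: False}
  {s: True, p: True, q: False, d: False}
  {s: True, q: True, p: False, d: False}
  {s: True, q: False, p: False, d: False}
  {d: True, p: True, q: True, s: False}


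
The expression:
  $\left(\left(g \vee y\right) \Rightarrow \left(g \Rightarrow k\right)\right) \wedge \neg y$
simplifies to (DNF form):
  $\left(k \wedge \neg y\right) \vee \left(\neg g \wedge \neg y\right)$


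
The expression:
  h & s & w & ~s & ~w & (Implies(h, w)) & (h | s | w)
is never true.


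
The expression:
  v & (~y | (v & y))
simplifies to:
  v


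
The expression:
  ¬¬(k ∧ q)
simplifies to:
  k ∧ q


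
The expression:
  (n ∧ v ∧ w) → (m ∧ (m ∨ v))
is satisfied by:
  {m: True, w: False, v: False, n: False}
  {m: False, w: False, v: False, n: False}
  {n: True, m: True, w: False, v: False}
  {n: True, m: False, w: False, v: False}
  {m: True, v: True, n: False, w: False}
  {v: True, n: False, w: False, m: False}
  {n: True, v: True, m: True, w: False}
  {n: True, v: True, m: False, w: False}
  {m: True, w: True, n: False, v: False}
  {w: True, n: False, v: False, m: False}
  {m: True, n: True, w: True, v: False}
  {n: True, w: True, m: False, v: False}
  {m: True, v: True, w: True, n: False}
  {v: True, w: True, n: False, m: False}
  {n: True, v: True, w: True, m: True}


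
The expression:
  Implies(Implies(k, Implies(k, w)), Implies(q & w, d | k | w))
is always true.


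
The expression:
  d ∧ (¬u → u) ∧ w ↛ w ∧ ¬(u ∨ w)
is never true.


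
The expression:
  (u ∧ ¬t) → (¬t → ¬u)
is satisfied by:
  {t: True, u: False}
  {u: False, t: False}
  {u: True, t: True}


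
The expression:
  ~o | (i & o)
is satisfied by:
  {i: True, o: False}
  {o: False, i: False}
  {o: True, i: True}


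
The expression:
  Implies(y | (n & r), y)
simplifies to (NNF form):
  y | ~n | ~r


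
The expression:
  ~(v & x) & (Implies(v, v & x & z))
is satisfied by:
  {v: False}


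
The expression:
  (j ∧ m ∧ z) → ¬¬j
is always true.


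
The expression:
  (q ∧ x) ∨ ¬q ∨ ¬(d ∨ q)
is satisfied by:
  {x: True, q: False}
  {q: False, x: False}
  {q: True, x: True}


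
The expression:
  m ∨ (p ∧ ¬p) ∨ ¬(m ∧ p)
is always true.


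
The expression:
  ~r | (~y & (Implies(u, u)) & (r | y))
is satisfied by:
  {y: False, r: False}
  {r: True, y: False}
  {y: True, r: False}


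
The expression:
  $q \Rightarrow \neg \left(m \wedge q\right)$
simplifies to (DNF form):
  $\neg m \vee \neg q$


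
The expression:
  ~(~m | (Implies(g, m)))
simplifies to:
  False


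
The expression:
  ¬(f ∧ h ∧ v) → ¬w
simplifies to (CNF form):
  (f ∨ ¬w) ∧ (h ∨ ¬w) ∧ (v ∨ ¬w)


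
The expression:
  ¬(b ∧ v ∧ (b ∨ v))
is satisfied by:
  {v: False, b: False}
  {b: True, v: False}
  {v: True, b: False}


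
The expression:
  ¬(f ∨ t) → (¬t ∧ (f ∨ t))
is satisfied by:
  {t: True, f: True}
  {t: True, f: False}
  {f: True, t: False}


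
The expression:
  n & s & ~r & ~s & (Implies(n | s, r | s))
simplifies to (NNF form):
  False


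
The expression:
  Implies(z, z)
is always true.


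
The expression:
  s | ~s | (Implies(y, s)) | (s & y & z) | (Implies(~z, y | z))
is always true.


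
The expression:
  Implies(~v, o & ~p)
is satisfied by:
  {o: True, v: True, p: False}
  {v: True, p: False, o: False}
  {o: True, v: True, p: True}
  {v: True, p: True, o: False}
  {o: True, p: False, v: False}


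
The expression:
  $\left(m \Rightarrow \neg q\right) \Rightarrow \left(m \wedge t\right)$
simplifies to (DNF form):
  $\left(m \wedge q\right) \vee \left(m \wedge t\right)$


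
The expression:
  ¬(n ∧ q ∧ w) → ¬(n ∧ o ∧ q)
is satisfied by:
  {w: True, o: False, q: False, n: False}
  {n: False, o: False, w: False, q: False}
  {n: True, w: True, o: False, q: False}
  {n: True, o: False, w: False, q: False}
  {q: True, w: True, n: False, o: False}
  {q: True, n: False, o: False, w: False}
  {q: True, n: True, w: True, o: False}
  {q: True, n: True, o: False, w: False}
  {w: True, o: True, q: False, n: False}
  {o: True, q: False, w: False, n: False}
  {n: True, o: True, w: True, q: False}
  {n: True, o: True, q: False, w: False}
  {w: True, o: True, q: True, n: False}
  {o: True, q: True, n: False, w: False}
  {n: True, o: True, q: True, w: True}


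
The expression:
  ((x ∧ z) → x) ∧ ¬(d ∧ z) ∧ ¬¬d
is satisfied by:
  {d: True, z: False}


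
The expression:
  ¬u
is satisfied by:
  {u: False}


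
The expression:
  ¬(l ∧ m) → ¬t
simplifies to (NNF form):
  (l ∧ m) ∨ ¬t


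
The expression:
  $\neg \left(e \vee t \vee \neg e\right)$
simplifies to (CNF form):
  $\text{False}$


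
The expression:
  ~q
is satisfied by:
  {q: False}


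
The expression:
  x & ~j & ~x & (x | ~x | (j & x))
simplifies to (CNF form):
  False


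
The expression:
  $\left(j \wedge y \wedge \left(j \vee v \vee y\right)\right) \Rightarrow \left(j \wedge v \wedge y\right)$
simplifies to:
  $v \vee \neg j \vee \neg y$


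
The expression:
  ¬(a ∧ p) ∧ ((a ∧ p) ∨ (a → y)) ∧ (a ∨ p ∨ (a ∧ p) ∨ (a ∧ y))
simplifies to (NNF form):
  (a ∨ p) ∧ (p ∨ y) ∧ (¬a ∨ ¬p)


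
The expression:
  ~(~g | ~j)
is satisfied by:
  {j: True, g: True}


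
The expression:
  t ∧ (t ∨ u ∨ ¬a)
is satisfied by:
  {t: True}


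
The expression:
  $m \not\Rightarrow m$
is never true.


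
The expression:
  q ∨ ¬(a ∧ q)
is always true.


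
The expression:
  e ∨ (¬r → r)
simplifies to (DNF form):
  e ∨ r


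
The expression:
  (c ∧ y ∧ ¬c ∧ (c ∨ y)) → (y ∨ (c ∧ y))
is always true.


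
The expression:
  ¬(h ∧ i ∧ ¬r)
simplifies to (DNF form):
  r ∨ ¬h ∨ ¬i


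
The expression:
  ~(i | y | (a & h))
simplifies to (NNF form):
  ~i & ~y & (~a | ~h)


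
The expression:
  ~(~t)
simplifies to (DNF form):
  t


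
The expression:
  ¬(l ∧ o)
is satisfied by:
  {l: False, o: False}
  {o: True, l: False}
  {l: True, o: False}


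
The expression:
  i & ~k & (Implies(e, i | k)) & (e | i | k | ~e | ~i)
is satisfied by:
  {i: True, k: False}


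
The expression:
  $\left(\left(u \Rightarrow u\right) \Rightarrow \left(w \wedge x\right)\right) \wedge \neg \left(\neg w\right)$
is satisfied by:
  {w: True, x: True}


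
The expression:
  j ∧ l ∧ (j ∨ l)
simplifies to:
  j ∧ l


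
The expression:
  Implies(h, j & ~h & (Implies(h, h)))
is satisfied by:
  {h: False}


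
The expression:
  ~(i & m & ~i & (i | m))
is always true.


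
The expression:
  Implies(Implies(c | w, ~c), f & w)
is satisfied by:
  {c: True, w: True, f: True}
  {c: True, w: True, f: False}
  {c: True, f: True, w: False}
  {c: True, f: False, w: False}
  {w: True, f: True, c: False}


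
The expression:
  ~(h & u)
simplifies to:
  ~h | ~u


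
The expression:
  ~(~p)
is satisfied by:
  {p: True}


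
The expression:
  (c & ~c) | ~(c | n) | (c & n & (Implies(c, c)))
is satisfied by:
  {c: False, n: False}
  {n: True, c: True}


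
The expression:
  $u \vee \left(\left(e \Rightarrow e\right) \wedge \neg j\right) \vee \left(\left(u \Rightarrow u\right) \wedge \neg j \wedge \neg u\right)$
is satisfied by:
  {u: True, j: False}
  {j: False, u: False}
  {j: True, u: True}


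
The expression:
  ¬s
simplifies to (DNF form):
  ¬s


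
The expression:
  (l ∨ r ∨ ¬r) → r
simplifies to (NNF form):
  r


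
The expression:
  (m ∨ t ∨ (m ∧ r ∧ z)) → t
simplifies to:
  t ∨ ¬m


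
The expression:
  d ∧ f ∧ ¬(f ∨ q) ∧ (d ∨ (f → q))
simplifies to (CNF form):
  False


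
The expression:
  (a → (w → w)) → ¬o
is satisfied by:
  {o: False}


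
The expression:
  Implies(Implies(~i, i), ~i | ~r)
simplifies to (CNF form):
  ~i | ~r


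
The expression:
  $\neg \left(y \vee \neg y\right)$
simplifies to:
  $\text{False}$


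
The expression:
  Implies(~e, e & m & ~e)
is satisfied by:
  {e: True}


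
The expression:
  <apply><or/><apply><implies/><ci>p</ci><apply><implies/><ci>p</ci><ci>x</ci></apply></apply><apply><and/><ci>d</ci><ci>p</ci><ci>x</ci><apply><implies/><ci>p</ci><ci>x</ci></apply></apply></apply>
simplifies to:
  <apply><or/><ci>x</ci><apply><not/><ci>p</ci></apply></apply>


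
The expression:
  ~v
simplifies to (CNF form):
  ~v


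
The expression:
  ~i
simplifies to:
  ~i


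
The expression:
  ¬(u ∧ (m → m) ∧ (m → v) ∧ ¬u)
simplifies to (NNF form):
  True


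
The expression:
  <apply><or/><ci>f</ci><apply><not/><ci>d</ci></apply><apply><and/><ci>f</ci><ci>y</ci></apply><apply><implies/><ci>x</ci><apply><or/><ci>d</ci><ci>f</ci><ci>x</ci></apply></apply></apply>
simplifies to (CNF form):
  <true/>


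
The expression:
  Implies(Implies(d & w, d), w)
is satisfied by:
  {w: True}


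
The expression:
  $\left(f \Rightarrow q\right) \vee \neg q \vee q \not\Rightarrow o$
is always true.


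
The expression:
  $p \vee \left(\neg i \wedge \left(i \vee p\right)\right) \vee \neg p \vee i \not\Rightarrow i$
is always true.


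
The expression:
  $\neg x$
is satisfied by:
  {x: False}


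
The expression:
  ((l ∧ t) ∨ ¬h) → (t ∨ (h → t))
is always true.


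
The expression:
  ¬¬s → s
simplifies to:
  True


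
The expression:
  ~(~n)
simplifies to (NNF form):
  n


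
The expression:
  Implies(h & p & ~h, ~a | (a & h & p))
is always true.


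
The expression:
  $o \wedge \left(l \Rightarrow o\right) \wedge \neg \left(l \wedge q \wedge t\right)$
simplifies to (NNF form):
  $o \wedge \left(\neg l \vee \neg q \vee \neg t\right)$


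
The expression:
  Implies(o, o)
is always true.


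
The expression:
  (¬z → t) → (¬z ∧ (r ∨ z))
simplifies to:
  ¬z ∧ (r ∨ ¬t)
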